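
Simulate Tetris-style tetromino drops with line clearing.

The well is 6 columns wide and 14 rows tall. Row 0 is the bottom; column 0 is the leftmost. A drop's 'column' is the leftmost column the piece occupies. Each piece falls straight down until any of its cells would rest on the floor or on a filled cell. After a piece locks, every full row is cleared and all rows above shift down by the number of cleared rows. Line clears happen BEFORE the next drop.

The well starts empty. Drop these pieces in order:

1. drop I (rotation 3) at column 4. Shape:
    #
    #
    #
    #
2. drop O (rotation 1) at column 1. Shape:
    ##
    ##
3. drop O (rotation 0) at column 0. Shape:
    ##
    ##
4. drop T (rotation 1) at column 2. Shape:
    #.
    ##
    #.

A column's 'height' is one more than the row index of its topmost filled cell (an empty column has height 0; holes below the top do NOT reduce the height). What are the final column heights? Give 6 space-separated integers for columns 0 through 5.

Answer: 4 4 5 4 4 0

Derivation:
Drop 1: I rot3 at col 4 lands with bottom-row=0; cleared 0 line(s) (total 0); column heights now [0 0 0 0 4 0], max=4
Drop 2: O rot1 at col 1 lands with bottom-row=0; cleared 0 line(s) (total 0); column heights now [0 2 2 0 4 0], max=4
Drop 3: O rot0 at col 0 lands with bottom-row=2; cleared 0 line(s) (total 0); column heights now [4 4 2 0 4 0], max=4
Drop 4: T rot1 at col 2 lands with bottom-row=2; cleared 0 line(s) (total 0); column heights now [4 4 5 4 4 0], max=5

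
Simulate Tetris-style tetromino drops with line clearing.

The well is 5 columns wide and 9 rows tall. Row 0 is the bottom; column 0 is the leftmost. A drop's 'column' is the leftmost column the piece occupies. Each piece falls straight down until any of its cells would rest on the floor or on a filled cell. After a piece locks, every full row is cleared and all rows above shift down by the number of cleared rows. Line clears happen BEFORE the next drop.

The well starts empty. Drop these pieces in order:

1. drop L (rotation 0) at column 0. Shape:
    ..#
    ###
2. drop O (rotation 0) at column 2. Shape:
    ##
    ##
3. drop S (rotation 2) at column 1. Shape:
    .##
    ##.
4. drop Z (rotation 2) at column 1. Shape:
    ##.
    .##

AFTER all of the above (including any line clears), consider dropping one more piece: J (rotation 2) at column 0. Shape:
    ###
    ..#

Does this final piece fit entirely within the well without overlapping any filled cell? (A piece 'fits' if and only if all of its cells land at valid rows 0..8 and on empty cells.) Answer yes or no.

Answer: no

Derivation:
Drop 1: L rot0 at col 0 lands with bottom-row=0; cleared 0 line(s) (total 0); column heights now [1 1 2 0 0], max=2
Drop 2: O rot0 at col 2 lands with bottom-row=2; cleared 0 line(s) (total 0); column heights now [1 1 4 4 0], max=4
Drop 3: S rot2 at col 1 lands with bottom-row=4; cleared 0 line(s) (total 0); column heights now [1 5 6 6 0], max=6
Drop 4: Z rot2 at col 1 lands with bottom-row=6; cleared 0 line(s) (total 0); column heights now [1 8 8 7 0], max=8
Test piece J rot2 at col 0 (width 3): heights before test = [1 8 8 7 0]; fits = False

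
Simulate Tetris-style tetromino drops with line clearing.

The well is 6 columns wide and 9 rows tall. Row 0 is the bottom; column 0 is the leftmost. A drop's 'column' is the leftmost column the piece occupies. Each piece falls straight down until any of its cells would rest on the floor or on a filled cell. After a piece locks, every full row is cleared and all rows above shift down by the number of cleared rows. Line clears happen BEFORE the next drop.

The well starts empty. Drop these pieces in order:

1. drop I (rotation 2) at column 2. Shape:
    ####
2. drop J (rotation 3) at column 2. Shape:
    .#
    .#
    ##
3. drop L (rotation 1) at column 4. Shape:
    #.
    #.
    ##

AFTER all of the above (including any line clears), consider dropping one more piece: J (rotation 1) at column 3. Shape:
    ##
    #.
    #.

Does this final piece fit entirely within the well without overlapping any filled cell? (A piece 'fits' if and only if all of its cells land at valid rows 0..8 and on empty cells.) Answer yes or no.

Answer: yes

Derivation:
Drop 1: I rot2 at col 2 lands with bottom-row=0; cleared 0 line(s) (total 0); column heights now [0 0 1 1 1 1], max=1
Drop 2: J rot3 at col 2 lands with bottom-row=1; cleared 0 line(s) (total 0); column heights now [0 0 2 4 1 1], max=4
Drop 3: L rot1 at col 4 lands with bottom-row=1; cleared 0 line(s) (total 0); column heights now [0 0 2 4 4 2], max=4
Test piece J rot1 at col 3 (width 2): heights before test = [0 0 2 4 4 2]; fits = True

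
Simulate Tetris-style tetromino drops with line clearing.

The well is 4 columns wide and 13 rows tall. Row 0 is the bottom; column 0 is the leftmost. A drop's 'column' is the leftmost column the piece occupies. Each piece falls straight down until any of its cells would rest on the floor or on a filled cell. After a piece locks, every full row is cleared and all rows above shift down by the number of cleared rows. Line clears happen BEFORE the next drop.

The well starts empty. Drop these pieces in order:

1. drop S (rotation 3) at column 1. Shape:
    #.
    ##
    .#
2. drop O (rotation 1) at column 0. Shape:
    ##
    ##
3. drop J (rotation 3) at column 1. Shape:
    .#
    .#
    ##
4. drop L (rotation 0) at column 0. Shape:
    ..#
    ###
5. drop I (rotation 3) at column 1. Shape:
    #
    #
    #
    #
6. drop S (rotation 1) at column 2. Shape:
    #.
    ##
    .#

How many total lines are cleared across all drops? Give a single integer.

Drop 1: S rot3 at col 1 lands with bottom-row=0; cleared 0 line(s) (total 0); column heights now [0 3 2 0], max=3
Drop 2: O rot1 at col 0 lands with bottom-row=3; cleared 0 line(s) (total 0); column heights now [5 5 2 0], max=5
Drop 3: J rot3 at col 1 lands with bottom-row=5; cleared 0 line(s) (total 0); column heights now [5 6 8 0], max=8
Drop 4: L rot0 at col 0 lands with bottom-row=8; cleared 0 line(s) (total 0); column heights now [9 9 10 0], max=10
Drop 5: I rot3 at col 1 lands with bottom-row=9; cleared 0 line(s) (total 0); column heights now [9 13 10 0], max=13
Drop 6: S rot1 at col 2 lands with bottom-row=9; cleared 0 line(s) (total 0); column heights now [9 13 12 11], max=13

Answer: 0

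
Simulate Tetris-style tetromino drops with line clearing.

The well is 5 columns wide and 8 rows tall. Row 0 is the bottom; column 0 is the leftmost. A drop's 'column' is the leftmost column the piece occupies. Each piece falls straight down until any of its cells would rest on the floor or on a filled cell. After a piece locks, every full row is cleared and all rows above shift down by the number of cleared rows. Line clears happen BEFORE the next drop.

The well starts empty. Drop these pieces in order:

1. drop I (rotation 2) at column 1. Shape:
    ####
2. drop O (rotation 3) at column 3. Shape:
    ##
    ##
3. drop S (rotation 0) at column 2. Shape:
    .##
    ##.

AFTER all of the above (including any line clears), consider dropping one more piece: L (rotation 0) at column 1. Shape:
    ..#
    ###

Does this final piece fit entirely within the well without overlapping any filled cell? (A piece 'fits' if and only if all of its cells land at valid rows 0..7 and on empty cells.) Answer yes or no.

Drop 1: I rot2 at col 1 lands with bottom-row=0; cleared 0 line(s) (total 0); column heights now [0 1 1 1 1], max=1
Drop 2: O rot3 at col 3 lands with bottom-row=1; cleared 0 line(s) (total 0); column heights now [0 1 1 3 3], max=3
Drop 3: S rot0 at col 2 lands with bottom-row=3; cleared 0 line(s) (total 0); column heights now [0 1 4 5 5], max=5
Test piece L rot0 at col 1 (width 3): heights before test = [0 1 4 5 5]; fits = True

Answer: yes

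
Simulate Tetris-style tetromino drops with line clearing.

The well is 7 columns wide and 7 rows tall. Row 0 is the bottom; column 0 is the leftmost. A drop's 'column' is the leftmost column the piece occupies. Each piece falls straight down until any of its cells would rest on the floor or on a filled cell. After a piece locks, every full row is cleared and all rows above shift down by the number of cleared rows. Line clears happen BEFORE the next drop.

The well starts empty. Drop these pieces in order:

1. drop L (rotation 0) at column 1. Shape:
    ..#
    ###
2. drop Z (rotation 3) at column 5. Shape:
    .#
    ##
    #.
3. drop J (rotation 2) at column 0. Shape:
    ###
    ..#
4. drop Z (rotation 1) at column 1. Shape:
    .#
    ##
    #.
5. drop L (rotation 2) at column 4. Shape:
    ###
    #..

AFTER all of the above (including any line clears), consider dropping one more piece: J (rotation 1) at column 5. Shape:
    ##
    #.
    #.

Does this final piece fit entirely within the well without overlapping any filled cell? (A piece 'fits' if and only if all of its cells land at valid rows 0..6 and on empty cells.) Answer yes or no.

Drop 1: L rot0 at col 1 lands with bottom-row=0; cleared 0 line(s) (total 0); column heights now [0 1 1 2 0 0 0], max=2
Drop 2: Z rot3 at col 5 lands with bottom-row=0; cleared 0 line(s) (total 0); column heights now [0 1 1 2 0 2 3], max=3
Drop 3: J rot2 at col 0 lands with bottom-row=1; cleared 0 line(s) (total 0); column heights now [3 3 3 2 0 2 3], max=3
Drop 4: Z rot1 at col 1 lands with bottom-row=3; cleared 0 line(s) (total 0); column heights now [3 5 6 2 0 2 3], max=6
Drop 5: L rot2 at col 4 lands with bottom-row=2; cleared 0 line(s) (total 0); column heights now [3 5 6 2 4 4 4], max=6
Test piece J rot1 at col 5 (width 2): heights before test = [3 5 6 2 4 4 4]; fits = True

Answer: yes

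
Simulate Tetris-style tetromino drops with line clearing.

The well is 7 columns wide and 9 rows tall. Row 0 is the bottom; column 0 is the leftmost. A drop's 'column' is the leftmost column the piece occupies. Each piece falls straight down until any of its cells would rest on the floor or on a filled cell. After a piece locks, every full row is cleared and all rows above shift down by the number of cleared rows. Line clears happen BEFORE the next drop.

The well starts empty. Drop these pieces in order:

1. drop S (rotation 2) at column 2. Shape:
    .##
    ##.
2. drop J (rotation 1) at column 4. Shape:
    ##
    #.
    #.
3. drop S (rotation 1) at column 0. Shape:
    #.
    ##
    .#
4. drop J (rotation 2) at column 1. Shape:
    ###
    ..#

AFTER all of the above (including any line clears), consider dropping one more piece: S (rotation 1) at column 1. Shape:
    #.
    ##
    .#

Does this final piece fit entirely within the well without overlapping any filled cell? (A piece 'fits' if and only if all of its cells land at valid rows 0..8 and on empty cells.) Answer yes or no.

Answer: yes

Derivation:
Drop 1: S rot2 at col 2 lands with bottom-row=0; cleared 0 line(s) (total 0); column heights now [0 0 1 2 2 0 0], max=2
Drop 2: J rot1 at col 4 lands with bottom-row=2; cleared 0 line(s) (total 0); column heights now [0 0 1 2 5 5 0], max=5
Drop 3: S rot1 at col 0 lands with bottom-row=0; cleared 0 line(s) (total 0); column heights now [3 2 1 2 5 5 0], max=5
Drop 4: J rot2 at col 1 lands with bottom-row=2; cleared 0 line(s) (total 0); column heights now [3 4 4 4 5 5 0], max=5
Test piece S rot1 at col 1 (width 2): heights before test = [3 4 4 4 5 5 0]; fits = True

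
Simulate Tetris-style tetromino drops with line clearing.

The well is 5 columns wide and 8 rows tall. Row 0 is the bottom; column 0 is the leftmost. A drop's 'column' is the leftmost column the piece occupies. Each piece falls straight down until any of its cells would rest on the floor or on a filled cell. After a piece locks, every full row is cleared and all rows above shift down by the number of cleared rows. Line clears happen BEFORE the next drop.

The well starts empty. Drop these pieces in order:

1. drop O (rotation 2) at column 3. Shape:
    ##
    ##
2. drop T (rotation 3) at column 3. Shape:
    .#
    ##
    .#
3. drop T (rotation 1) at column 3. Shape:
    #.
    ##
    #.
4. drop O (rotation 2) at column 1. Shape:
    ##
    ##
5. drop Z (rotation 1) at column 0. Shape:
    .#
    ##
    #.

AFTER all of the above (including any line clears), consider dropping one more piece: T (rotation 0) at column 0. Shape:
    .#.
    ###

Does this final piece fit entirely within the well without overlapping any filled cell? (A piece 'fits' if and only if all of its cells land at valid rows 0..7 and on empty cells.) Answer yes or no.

Answer: yes

Derivation:
Drop 1: O rot2 at col 3 lands with bottom-row=0; cleared 0 line(s) (total 0); column heights now [0 0 0 2 2], max=2
Drop 2: T rot3 at col 3 lands with bottom-row=2; cleared 0 line(s) (total 0); column heights now [0 0 0 4 5], max=5
Drop 3: T rot1 at col 3 lands with bottom-row=4; cleared 0 line(s) (total 0); column heights now [0 0 0 7 6], max=7
Drop 4: O rot2 at col 1 lands with bottom-row=0; cleared 0 line(s) (total 0); column heights now [0 2 2 7 6], max=7
Drop 5: Z rot1 at col 0 lands with bottom-row=1; cleared 1 line(s) (total 1); column heights now [2 3 1 6 5], max=6
Test piece T rot0 at col 0 (width 3): heights before test = [2 3 1 6 5]; fits = True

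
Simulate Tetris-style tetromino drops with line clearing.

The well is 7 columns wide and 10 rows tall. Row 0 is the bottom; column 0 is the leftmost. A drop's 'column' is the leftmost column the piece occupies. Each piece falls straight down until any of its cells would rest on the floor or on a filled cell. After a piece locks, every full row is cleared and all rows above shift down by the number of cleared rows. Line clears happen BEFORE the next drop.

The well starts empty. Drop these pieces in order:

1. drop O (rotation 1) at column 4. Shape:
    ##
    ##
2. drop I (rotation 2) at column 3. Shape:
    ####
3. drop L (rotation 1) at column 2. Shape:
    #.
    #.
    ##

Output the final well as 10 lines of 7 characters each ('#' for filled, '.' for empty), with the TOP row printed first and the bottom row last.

Drop 1: O rot1 at col 4 lands with bottom-row=0; cleared 0 line(s) (total 0); column heights now [0 0 0 0 2 2 0], max=2
Drop 2: I rot2 at col 3 lands with bottom-row=2; cleared 0 line(s) (total 0); column heights now [0 0 0 3 3 3 3], max=3
Drop 3: L rot1 at col 2 lands with bottom-row=3; cleared 0 line(s) (total 0); column heights now [0 0 6 4 3 3 3], max=6

Answer: .......
.......
.......
.......
..#....
..#....
..##...
...####
....##.
....##.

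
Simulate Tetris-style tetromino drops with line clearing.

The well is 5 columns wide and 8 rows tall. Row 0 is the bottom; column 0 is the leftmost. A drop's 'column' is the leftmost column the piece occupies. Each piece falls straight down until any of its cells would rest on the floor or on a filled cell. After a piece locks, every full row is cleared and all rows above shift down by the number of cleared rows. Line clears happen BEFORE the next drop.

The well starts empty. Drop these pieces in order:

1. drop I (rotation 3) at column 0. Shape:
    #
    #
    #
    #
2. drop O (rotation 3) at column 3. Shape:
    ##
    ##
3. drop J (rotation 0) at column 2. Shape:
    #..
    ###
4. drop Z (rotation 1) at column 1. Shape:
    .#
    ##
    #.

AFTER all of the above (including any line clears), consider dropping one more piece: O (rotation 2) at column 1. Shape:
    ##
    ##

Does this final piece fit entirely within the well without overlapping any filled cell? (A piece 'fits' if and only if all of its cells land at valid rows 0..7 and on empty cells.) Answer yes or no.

Drop 1: I rot3 at col 0 lands with bottom-row=0; cleared 0 line(s) (total 0); column heights now [4 0 0 0 0], max=4
Drop 2: O rot3 at col 3 lands with bottom-row=0; cleared 0 line(s) (total 0); column heights now [4 0 0 2 2], max=4
Drop 3: J rot0 at col 2 lands with bottom-row=2; cleared 0 line(s) (total 0); column heights now [4 0 4 3 3], max=4
Drop 4: Z rot1 at col 1 lands with bottom-row=3; cleared 0 line(s) (total 0); column heights now [4 5 6 3 3], max=6
Test piece O rot2 at col 1 (width 2): heights before test = [4 5 6 3 3]; fits = True

Answer: yes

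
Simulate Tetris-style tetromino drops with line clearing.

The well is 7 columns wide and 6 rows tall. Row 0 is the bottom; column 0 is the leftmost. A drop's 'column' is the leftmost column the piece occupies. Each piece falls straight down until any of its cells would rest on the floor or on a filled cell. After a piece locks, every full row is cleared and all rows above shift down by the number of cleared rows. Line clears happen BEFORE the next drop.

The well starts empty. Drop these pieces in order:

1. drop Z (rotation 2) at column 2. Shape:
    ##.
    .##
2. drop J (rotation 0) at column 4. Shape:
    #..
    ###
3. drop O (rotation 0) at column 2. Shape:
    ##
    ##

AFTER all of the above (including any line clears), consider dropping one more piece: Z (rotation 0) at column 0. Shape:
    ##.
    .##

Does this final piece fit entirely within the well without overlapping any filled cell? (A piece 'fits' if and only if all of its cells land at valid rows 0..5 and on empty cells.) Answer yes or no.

Answer: yes

Derivation:
Drop 1: Z rot2 at col 2 lands with bottom-row=0; cleared 0 line(s) (total 0); column heights now [0 0 2 2 1 0 0], max=2
Drop 2: J rot0 at col 4 lands with bottom-row=1; cleared 0 line(s) (total 0); column heights now [0 0 2 2 3 2 2], max=3
Drop 3: O rot0 at col 2 lands with bottom-row=2; cleared 0 line(s) (total 0); column heights now [0 0 4 4 3 2 2], max=4
Test piece Z rot0 at col 0 (width 3): heights before test = [0 0 4 4 3 2 2]; fits = True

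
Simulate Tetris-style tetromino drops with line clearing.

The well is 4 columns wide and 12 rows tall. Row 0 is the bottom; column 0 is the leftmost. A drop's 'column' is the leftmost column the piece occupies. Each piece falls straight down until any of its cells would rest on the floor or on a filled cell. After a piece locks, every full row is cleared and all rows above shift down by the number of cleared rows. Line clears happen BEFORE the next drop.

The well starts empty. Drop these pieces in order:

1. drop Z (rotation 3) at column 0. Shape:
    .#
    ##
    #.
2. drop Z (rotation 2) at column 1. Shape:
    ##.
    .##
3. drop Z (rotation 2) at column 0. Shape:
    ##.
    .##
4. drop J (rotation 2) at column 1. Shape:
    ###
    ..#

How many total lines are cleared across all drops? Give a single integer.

Answer: 0

Derivation:
Drop 1: Z rot3 at col 0 lands with bottom-row=0; cleared 0 line(s) (total 0); column heights now [2 3 0 0], max=3
Drop 2: Z rot2 at col 1 lands with bottom-row=2; cleared 0 line(s) (total 0); column heights now [2 4 4 3], max=4
Drop 3: Z rot2 at col 0 lands with bottom-row=4; cleared 0 line(s) (total 0); column heights now [6 6 5 3], max=6
Drop 4: J rot2 at col 1 lands with bottom-row=5; cleared 0 line(s) (total 0); column heights now [6 7 7 7], max=7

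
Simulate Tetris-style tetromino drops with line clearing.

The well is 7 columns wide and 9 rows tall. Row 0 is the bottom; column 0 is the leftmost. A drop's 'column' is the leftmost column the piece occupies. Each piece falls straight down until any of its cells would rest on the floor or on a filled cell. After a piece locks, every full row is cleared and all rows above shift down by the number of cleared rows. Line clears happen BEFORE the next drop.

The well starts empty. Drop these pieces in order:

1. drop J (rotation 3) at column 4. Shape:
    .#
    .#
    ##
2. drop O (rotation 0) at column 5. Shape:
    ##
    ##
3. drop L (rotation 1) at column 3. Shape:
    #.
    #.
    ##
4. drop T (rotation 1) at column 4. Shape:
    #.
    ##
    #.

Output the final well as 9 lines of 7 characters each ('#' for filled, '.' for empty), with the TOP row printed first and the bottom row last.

Drop 1: J rot3 at col 4 lands with bottom-row=0; cleared 0 line(s) (total 0); column heights now [0 0 0 0 1 3 0], max=3
Drop 2: O rot0 at col 5 lands with bottom-row=3; cleared 0 line(s) (total 0); column heights now [0 0 0 0 1 5 5], max=5
Drop 3: L rot1 at col 3 lands with bottom-row=1; cleared 0 line(s) (total 0); column heights now [0 0 0 4 2 5 5], max=5
Drop 4: T rot1 at col 4 lands with bottom-row=4; cleared 0 line(s) (total 0); column heights now [0 0 0 4 7 6 5], max=7

Answer: .......
.......
....#..
....##.
....###
...#.##
...#.#.
...###.
....##.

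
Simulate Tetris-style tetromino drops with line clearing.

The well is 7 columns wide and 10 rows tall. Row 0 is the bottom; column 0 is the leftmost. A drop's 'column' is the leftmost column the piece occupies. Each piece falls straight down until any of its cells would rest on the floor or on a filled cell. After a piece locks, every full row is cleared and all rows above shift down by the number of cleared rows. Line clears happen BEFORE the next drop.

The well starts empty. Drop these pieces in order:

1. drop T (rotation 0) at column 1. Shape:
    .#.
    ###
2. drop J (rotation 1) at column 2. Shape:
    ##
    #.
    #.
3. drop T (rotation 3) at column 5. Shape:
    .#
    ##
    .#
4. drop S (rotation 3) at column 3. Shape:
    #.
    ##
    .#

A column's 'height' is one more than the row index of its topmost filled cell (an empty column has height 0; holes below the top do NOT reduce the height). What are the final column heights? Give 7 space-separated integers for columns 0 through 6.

Drop 1: T rot0 at col 1 lands with bottom-row=0; cleared 0 line(s) (total 0); column heights now [0 1 2 1 0 0 0], max=2
Drop 2: J rot1 at col 2 lands with bottom-row=2; cleared 0 line(s) (total 0); column heights now [0 1 5 5 0 0 0], max=5
Drop 3: T rot3 at col 5 lands with bottom-row=0; cleared 0 line(s) (total 0); column heights now [0 1 5 5 0 2 3], max=5
Drop 4: S rot3 at col 3 lands with bottom-row=4; cleared 0 line(s) (total 0); column heights now [0 1 5 7 6 2 3], max=7

Answer: 0 1 5 7 6 2 3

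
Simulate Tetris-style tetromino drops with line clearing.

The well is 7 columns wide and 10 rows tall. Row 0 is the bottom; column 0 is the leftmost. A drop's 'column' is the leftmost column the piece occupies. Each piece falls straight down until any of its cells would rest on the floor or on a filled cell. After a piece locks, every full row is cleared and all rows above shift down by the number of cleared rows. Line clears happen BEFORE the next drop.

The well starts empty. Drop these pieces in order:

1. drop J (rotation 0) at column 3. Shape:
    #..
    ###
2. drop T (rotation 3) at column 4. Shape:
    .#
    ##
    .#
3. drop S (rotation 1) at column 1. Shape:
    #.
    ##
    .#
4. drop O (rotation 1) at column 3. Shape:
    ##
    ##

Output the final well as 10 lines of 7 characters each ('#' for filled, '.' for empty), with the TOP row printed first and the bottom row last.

Answer: .......
.......
.......
.......
.......
...##..
...###.
.#..##.
.###.#.
..####.

Derivation:
Drop 1: J rot0 at col 3 lands with bottom-row=0; cleared 0 line(s) (total 0); column heights now [0 0 0 2 1 1 0], max=2
Drop 2: T rot3 at col 4 lands with bottom-row=1; cleared 0 line(s) (total 0); column heights now [0 0 0 2 3 4 0], max=4
Drop 3: S rot1 at col 1 lands with bottom-row=0; cleared 0 line(s) (total 0); column heights now [0 3 2 2 3 4 0], max=4
Drop 4: O rot1 at col 3 lands with bottom-row=3; cleared 0 line(s) (total 0); column heights now [0 3 2 5 5 4 0], max=5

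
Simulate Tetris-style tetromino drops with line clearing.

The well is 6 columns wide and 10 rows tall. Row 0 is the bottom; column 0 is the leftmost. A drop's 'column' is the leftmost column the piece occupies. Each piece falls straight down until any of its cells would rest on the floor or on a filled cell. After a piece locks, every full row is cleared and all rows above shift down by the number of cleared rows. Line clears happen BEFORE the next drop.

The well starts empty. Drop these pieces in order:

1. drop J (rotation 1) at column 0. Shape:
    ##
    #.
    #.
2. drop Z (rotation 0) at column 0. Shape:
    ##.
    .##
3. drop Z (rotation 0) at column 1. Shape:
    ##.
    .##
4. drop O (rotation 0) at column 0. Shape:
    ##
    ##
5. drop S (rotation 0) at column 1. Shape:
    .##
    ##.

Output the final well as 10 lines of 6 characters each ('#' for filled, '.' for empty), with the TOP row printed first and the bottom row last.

Answer: ..##..
.##...
##....
##....
.##...
####..
.##...
##....
#.....
#.....

Derivation:
Drop 1: J rot1 at col 0 lands with bottom-row=0; cleared 0 line(s) (total 0); column heights now [3 3 0 0 0 0], max=3
Drop 2: Z rot0 at col 0 lands with bottom-row=3; cleared 0 line(s) (total 0); column heights now [5 5 4 0 0 0], max=5
Drop 3: Z rot0 at col 1 lands with bottom-row=4; cleared 0 line(s) (total 0); column heights now [5 6 6 5 0 0], max=6
Drop 4: O rot0 at col 0 lands with bottom-row=6; cleared 0 line(s) (total 0); column heights now [8 8 6 5 0 0], max=8
Drop 5: S rot0 at col 1 lands with bottom-row=8; cleared 0 line(s) (total 0); column heights now [8 9 10 10 0 0], max=10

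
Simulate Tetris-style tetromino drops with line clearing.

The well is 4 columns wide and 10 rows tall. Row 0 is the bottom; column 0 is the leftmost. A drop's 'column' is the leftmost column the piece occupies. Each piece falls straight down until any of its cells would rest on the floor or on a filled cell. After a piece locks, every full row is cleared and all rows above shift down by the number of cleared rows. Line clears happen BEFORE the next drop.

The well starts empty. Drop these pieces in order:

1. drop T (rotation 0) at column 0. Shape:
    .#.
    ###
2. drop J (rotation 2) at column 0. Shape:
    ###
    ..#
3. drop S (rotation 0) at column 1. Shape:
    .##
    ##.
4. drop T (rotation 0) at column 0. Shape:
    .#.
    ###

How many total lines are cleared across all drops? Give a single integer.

Drop 1: T rot0 at col 0 lands with bottom-row=0; cleared 0 line(s) (total 0); column heights now [1 2 1 0], max=2
Drop 2: J rot2 at col 0 lands with bottom-row=1; cleared 0 line(s) (total 0); column heights now [3 3 3 0], max=3
Drop 3: S rot0 at col 1 lands with bottom-row=3; cleared 0 line(s) (total 0); column heights now [3 4 5 5], max=5
Drop 4: T rot0 at col 0 lands with bottom-row=5; cleared 0 line(s) (total 0); column heights now [6 7 6 5], max=7

Answer: 0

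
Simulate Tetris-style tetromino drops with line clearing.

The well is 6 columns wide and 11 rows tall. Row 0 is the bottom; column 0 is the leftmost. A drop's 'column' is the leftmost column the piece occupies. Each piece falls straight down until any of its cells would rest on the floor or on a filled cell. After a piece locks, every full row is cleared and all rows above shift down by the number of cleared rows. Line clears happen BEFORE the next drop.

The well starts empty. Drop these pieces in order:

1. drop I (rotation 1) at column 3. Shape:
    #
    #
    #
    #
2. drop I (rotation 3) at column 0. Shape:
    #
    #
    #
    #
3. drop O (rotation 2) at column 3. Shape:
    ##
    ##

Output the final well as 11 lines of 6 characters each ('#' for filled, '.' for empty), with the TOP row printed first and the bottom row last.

Answer: ......
......
......
......
......
...##.
...##.
#..#..
#..#..
#..#..
#..#..

Derivation:
Drop 1: I rot1 at col 3 lands with bottom-row=0; cleared 0 line(s) (total 0); column heights now [0 0 0 4 0 0], max=4
Drop 2: I rot3 at col 0 lands with bottom-row=0; cleared 0 line(s) (total 0); column heights now [4 0 0 4 0 0], max=4
Drop 3: O rot2 at col 3 lands with bottom-row=4; cleared 0 line(s) (total 0); column heights now [4 0 0 6 6 0], max=6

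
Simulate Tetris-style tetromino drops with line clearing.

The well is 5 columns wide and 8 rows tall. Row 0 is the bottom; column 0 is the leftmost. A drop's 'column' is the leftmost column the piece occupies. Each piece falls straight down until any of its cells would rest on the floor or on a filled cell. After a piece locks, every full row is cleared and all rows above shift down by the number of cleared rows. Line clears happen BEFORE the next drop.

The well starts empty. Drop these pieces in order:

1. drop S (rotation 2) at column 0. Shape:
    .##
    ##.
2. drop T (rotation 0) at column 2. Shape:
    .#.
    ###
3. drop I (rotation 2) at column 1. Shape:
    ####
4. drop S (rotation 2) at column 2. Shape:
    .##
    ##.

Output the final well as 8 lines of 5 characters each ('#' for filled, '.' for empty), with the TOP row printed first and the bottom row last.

Answer: .....
...##
..##.
.####
...#.
..###
.##..
##...

Derivation:
Drop 1: S rot2 at col 0 lands with bottom-row=0; cleared 0 line(s) (total 0); column heights now [1 2 2 0 0], max=2
Drop 2: T rot0 at col 2 lands with bottom-row=2; cleared 0 line(s) (total 0); column heights now [1 2 3 4 3], max=4
Drop 3: I rot2 at col 1 lands with bottom-row=4; cleared 0 line(s) (total 0); column heights now [1 5 5 5 5], max=5
Drop 4: S rot2 at col 2 lands with bottom-row=5; cleared 0 line(s) (total 0); column heights now [1 5 6 7 7], max=7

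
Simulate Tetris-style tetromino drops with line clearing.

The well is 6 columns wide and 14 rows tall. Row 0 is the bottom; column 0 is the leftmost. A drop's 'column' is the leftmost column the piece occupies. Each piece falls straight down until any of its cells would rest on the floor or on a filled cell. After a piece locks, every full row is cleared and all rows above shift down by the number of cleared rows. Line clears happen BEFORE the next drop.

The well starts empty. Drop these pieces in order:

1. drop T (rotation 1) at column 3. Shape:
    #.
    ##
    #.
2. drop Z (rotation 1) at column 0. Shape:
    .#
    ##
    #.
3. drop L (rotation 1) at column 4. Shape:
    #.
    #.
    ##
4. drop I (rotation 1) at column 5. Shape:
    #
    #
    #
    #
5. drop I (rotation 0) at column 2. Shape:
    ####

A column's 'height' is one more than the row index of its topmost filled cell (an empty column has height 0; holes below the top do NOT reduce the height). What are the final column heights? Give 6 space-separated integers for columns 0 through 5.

Answer: 2 3 8 8 8 8

Derivation:
Drop 1: T rot1 at col 3 lands with bottom-row=0; cleared 0 line(s) (total 0); column heights now [0 0 0 3 2 0], max=3
Drop 2: Z rot1 at col 0 lands with bottom-row=0; cleared 0 line(s) (total 0); column heights now [2 3 0 3 2 0], max=3
Drop 3: L rot1 at col 4 lands with bottom-row=2; cleared 0 line(s) (total 0); column heights now [2 3 0 3 5 3], max=5
Drop 4: I rot1 at col 5 lands with bottom-row=3; cleared 0 line(s) (total 0); column heights now [2 3 0 3 5 7], max=7
Drop 5: I rot0 at col 2 lands with bottom-row=7; cleared 0 line(s) (total 0); column heights now [2 3 8 8 8 8], max=8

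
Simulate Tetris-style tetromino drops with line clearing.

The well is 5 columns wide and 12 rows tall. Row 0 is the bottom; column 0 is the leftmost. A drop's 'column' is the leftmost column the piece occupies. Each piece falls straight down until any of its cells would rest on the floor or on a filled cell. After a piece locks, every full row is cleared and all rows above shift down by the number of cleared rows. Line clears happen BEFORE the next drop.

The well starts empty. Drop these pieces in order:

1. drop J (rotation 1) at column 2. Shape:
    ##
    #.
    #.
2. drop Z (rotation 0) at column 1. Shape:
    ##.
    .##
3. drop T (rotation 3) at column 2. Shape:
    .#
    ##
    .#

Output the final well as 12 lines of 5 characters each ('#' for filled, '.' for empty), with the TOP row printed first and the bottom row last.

Answer: .....
.....
.....
.....
.....
...#.
..##.
.###.
..##.
..##.
..#..
..#..

Derivation:
Drop 1: J rot1 at col 2 lands with bottom-row=0; cleared 0 line(s) (total 0); column heights now [0 0 3 3 0], max=3
Drop 2: Z rot0 at col 1 lands with bottom-row=3; cleared 0 line(s) (total 0); column heights now [0 5 5 4 0], max=5
Drop 3: T rot3 at col 2 lands with bottom-row=4; cleared 0 line(s) (total 0); column heights now [0 5 6 7 0], max=7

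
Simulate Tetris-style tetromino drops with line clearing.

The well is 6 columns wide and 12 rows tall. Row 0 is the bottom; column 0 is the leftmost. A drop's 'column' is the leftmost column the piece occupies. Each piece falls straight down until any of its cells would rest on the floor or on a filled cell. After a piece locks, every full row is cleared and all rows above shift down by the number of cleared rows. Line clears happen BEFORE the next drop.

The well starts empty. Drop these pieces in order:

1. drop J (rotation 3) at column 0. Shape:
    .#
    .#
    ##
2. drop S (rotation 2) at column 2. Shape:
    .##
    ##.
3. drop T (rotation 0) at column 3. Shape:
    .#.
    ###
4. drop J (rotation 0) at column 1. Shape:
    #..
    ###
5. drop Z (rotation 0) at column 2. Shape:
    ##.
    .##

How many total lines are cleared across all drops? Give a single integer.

Drop 1: J rot3 at col 0 lands with bottom-row=0; cleared 0 line(s) (total 0); column heights now [1 3 0 0 0 0], max=3
Drop 2: S rot2 at col 2 lands with bottom-row=0; cleared 0 line(s) (total 0); column heights now [1 3 1 2 2 0], max=3
Drop 3: T rot0 at col 3 lands with bottom-row=2; cleared 0 line(s) (total 0); column heights now [1 3 1 3 4 3], max=4
Drop 4: J rot0 at col 1 lands with bottom-row=3; cleared 0 line(s) (total 0); column heights now [1 5 4 4 4 3], max=5
Drop 5: Z rot0 at col 2 lands with bottom-row=4; cleared 0 line(s) (total 0); column heights now [1 5 6 6 5 3], max=6

Answer: 0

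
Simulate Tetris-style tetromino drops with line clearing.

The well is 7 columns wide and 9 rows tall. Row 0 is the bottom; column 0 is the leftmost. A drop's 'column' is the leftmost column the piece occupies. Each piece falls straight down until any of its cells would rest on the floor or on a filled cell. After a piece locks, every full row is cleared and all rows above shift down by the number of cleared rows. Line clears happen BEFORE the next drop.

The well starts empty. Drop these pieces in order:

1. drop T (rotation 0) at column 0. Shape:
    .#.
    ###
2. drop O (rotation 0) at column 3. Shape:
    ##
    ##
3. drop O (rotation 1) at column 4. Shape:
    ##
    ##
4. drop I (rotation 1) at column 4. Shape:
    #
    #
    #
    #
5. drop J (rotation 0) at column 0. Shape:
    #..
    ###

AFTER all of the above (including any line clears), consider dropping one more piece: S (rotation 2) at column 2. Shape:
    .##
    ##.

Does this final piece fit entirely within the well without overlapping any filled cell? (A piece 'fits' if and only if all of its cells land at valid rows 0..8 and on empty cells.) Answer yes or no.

Drop 1: T rot0 at col 0 lands with bottom-row=0; cleared 0 line(s) (total 0); column heights now [1 2 1 0 0 0 0], max=2
Drop 2: O rot0 at col 3 lands with bottom-row=0; cleared 0 line(s) (total 0); column heights now [1 2 1 2 2 0 0], max=2
Drop 3: O rot1 at col 4 lands with bottom-row=2; cleared 0 line(s) (total 0); column heights now [1 2 1 2 4 4 0], max=4
Drop 4: I rot1 at col 4 lands with bottom-row=4; cleared 0 line(s) (total 0); column heights now [1 2 1 2 8 4 0], max=8
Drop 5: J rot0 at col 0 lands with bottom-row=2; cleared 0 line(s) (total 0); column heights now [4 3 3 2 8 4 0], max=8
Test piece S rot2 at col 2 (width 3): heights before test = [4 3 3 2 8 4 0]; fits = True

Answer: yes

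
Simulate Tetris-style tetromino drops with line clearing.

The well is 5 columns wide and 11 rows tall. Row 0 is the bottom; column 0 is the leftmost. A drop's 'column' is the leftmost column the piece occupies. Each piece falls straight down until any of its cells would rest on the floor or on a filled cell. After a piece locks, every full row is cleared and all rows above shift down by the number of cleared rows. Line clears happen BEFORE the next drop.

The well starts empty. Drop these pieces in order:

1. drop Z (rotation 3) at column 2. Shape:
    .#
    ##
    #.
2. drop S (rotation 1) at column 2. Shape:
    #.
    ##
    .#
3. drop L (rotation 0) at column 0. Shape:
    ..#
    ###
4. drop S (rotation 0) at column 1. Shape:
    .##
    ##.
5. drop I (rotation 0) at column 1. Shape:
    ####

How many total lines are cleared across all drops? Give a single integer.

Drop 1: Z rot3 at col 2 lands with bottom-row=0; cleared 0 line(s) (total 0); column heights now [0 0 2 3 0], max=3
Drop 2: S rot1 at col 2 lands with bottom-row=3; cleared 0 line(s) (total 0); column heights now [0 0 6 5 0], max=6
Drop 3: L rot0 at col 0 lands with bottom-row=6; cleared 0 line(s) (total 0); column heights now [7 7 8 5 0], max=8
Drop 4: S rot0 at col 1 lands with bottom-row=8; cleared 0 line(s) (total 0); column heights now [7 9 10 10 0], max=10
Drop 5: I rot0 at col 1 lands with bottom-row=10; cleared 0 line(s) (total 0); column heights now [7 11 11 11 11], max=11

Answer: 0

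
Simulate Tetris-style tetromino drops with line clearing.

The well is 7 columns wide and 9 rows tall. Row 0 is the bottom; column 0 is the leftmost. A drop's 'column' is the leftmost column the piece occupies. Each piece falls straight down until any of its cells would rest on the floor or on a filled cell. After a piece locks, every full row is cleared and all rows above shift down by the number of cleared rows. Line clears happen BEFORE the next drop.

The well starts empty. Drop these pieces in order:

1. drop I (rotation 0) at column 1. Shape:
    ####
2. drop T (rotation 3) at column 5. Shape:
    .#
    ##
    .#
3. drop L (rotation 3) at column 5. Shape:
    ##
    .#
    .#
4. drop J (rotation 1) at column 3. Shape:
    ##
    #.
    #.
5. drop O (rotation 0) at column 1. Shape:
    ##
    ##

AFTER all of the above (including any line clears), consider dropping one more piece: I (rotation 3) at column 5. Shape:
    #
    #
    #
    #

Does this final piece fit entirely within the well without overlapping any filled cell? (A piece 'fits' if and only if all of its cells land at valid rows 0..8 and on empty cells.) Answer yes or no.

Answer: no

Derivation:
Drop 1: I rot0 at col 1 lands with bottom-row=0; cleared 0 line(s) (total 0); column heights now [0 1 1 1 1 0 0], max=1
Drop 2: T rot3 at col 5 lands with bottom-row=0; cleared 0 line(s) (total 0); column heights now [0 1 1 1 1 2 3], max=3
Drop 3: L rot3 at col 5 lands with bottom-row=3; cleared 0 line(s) (total 0); column heights now [0 1 1 1 1 6 6], max=6
Drop 4: J rot1 at col 3 lands with bottom-row=1; cleared 0 line(s) (total 0); column heights now [0 1 1 4 4 6 6], max=6
Drop 5: O rot0 at col 1 lands with bottom-row=1; cleared 0 line(s) (total 0); column heights now [0 3 3 4 4 6 6], max=6
Test piece I rot3 at col 5 (width 1): heights before test = [0 3 3 4 4 6 6]; fits = False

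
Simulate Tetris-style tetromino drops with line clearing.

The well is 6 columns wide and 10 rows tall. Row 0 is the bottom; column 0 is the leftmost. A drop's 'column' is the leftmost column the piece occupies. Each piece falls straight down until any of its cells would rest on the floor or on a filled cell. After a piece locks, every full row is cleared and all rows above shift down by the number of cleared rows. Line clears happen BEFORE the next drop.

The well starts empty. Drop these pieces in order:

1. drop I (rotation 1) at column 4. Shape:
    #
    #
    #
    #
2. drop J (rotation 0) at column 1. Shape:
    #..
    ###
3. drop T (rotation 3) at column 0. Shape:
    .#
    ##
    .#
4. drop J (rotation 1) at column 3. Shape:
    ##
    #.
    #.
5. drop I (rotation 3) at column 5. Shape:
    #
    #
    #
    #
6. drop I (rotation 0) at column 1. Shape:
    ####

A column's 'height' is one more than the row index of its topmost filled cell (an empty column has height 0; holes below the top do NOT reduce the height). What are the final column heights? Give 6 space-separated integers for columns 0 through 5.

Answer: 4 6 6 6 6 4

Derivation:
Drop 1: I rot1 at col 4 lands with bottom-row=0; cleared 0 line(s) (total 0); column heights now [0 0 0 0 4 0], max=4
Drop 2: J rot0 at col 1 lands with bottom-row=0; cleared 0 line(s) (total 0); column heights now [0 2 1 1 4 0], max=4
Drop 3: T rot3 at col 0 lands with bottom-row=2; cleared 0 line(s) (total 0); column heights now [4 5 1 1 4 0], max=5
Drop 4: J rot1 at col 3 lands with bottom-row=2; cleared 0 line(s) (total 0); column heights now [4 5 1 5 5 0], max=5
Drop 5: I rot3 at col 5 lands with bottom-row=0; cleared 0 line(s) (total 0); column heights now [4 5 1 5 5 4], max=5
Drop 6: I rot0 at col 1 lands with bottom-row=5; cleared 0 line(s) (total 0); column heights now [4 6 6 6 6 4], max=6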